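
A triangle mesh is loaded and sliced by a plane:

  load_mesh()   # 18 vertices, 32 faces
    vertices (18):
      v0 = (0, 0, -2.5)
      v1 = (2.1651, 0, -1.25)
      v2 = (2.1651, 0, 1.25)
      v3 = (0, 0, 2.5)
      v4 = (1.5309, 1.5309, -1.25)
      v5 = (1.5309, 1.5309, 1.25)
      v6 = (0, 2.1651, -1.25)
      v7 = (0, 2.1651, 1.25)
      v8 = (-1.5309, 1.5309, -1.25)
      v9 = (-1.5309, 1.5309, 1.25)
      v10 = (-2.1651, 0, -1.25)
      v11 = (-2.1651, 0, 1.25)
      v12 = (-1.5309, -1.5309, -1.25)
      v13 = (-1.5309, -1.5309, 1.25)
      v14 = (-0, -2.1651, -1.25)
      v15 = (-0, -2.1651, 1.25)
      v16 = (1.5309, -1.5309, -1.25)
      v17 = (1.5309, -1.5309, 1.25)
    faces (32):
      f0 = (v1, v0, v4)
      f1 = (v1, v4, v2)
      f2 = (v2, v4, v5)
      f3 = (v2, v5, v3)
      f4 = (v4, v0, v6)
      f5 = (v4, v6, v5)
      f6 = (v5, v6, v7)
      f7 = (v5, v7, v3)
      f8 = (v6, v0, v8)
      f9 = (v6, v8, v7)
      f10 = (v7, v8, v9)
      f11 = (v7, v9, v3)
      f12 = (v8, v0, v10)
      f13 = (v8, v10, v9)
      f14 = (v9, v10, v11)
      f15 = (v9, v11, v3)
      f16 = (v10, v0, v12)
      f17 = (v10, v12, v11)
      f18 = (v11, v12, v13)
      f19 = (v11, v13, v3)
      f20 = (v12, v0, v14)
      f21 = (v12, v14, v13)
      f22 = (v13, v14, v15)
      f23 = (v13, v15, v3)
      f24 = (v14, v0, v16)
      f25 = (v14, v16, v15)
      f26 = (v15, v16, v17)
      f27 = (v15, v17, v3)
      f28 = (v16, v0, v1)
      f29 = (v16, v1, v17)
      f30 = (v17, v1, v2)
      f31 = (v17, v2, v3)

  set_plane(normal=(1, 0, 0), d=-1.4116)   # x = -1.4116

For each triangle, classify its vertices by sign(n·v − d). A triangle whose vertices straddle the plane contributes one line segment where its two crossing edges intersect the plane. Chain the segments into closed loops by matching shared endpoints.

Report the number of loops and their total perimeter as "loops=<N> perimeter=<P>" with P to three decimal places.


loops=1 perimeter=11.585

Straddling triangles (12 of 32):
  (v6,v0,v8) [++-] → (-1.4116, 1.4116, -1.34741)–(-1.4116, 1.58032, -1.25)  len=0.1948
  (v6,v8,v7) [+-+] → (-1.4116, 1.58032, -1.25)–(-1.4116, 1.58032, -1.05518)  len=0.1948
  (v7,v8,v9) [+--] → (-1.4116, 1.58032, -1.05518)–(-1.4116, 1.58032, 1.25)  len=2.3052
  (v7,v9,v3) [+-+] → (-1.4116, 1.58032, 1.25)–(-1.4116, 1.4116, 1.34741)  len=0.1948
  (v8,v0,v10) [-+-] → (-1.4116, 1.4116, -1.34741)–(-1.4116, 0, -1.68503)  len=1.4514
  (v9,v11,v3) [--+] → (-1.4116, 0, 1.68503)–(-1.4116, 1.4116, 1.34741)  len=1.4514
  (v10,v0,v12) [-+-] → (-1.4116, 0, -1.68503)–(-1.4116, -1.4116, -1.34741)  len=1.4514
  (v11,v13,v3) [--+] → (-1.4116, -1.4116, 1.34741)–(-1.4116, 0, 1.68503)  len=1.4514
  (v12,v0,v14) [-++] → (-1.4116, -1.4116, -1.34741)–(-1.4116, -1.58032, -1.25)  len=0.1948
  (v12,v14,v13) [-+-] → (-1.4116, -1.58032, -1.25)–(-1.4116, -1.58032, 1.05518)  len=2.3052
  (v13,v14,v15) [-++] → (-1.4116, -1.58032, 1.05518)–(-1.4116, -1.58032, 1.25)  len=0.1948
  (v13,v15,v3) [-++] → (-1.4116, -1.58032, 1.25)–(-1.4116, -1.4116, 1.34741)  len=0.1948

Chained into 1 loop(s):
  loop 1: 12 segments, perimeter = 11.5849
Total perimeter = 11.585


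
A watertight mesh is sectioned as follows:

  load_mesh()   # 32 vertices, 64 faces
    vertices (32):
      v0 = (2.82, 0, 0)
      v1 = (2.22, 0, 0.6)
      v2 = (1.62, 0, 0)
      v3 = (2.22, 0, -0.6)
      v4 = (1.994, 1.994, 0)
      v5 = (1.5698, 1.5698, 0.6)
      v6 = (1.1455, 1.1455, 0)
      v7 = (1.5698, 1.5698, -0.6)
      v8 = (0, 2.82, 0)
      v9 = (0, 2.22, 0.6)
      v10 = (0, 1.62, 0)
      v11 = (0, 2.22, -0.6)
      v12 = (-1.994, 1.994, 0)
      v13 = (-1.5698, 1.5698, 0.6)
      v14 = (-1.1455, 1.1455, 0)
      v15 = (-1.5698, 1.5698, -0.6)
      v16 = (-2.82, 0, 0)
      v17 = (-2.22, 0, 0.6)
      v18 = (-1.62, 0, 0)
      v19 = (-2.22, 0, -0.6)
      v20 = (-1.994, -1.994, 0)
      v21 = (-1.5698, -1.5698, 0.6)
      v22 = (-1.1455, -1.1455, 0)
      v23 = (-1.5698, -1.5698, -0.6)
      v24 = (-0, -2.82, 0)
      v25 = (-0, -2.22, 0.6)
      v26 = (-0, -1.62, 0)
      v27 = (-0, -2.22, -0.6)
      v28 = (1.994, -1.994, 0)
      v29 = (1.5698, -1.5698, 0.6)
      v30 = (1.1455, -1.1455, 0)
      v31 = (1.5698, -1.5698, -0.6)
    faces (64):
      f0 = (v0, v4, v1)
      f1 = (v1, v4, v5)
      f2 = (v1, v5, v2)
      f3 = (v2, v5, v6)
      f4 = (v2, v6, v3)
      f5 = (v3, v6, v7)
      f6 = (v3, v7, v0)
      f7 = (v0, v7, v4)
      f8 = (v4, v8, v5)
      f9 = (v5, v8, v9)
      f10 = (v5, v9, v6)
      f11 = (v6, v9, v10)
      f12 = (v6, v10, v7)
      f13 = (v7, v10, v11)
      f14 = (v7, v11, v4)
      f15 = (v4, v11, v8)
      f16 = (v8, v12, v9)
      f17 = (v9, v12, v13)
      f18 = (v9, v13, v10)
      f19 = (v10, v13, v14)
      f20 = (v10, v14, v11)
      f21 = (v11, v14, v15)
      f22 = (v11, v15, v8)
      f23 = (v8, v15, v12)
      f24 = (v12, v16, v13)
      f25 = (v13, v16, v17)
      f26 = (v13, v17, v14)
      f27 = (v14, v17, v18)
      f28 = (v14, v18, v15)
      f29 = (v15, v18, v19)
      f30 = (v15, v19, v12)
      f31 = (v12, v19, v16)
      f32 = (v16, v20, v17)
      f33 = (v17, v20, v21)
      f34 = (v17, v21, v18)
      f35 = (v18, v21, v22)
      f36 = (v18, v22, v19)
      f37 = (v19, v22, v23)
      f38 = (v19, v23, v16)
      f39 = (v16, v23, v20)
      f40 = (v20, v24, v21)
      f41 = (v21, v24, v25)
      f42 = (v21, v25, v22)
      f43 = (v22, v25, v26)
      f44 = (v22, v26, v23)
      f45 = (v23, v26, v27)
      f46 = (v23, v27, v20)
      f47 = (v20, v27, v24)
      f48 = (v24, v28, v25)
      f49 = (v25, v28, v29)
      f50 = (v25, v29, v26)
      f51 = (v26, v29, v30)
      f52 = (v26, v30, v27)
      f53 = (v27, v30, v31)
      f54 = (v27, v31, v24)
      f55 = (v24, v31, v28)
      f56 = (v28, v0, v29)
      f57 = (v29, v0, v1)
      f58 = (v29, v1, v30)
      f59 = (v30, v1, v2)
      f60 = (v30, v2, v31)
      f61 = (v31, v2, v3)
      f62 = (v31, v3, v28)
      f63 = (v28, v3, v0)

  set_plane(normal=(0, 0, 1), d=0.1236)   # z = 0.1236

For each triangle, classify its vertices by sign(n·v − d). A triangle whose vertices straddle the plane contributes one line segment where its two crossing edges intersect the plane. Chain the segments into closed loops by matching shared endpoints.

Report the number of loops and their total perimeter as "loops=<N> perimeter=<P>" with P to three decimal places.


Straddling triangles (32 of 64):
  (v0,v4,v1) [--+] → (2.04056, 1.58324, 0.1236)–(2.6964, 0, 0.1236)  len=1.7137
  (v1,v4,v5) [+-+] → (2.04056, 1.58324, 0.1236)–(1.90661, 1.90661, 0.1236)  len=0.3500
  (v1,v5,v2) [++-] → (1.60966, 0.323379, 0.1236)–(1.7436, 0, 0.1236)  len=0.3500
  (v2,v5,v6) [-+-] → (1.60966, 0.323379, 0.1236)–(1.23291, 1.23291, 0.1236)  len=0.9845
  (v4,v8,v5) [--+] → (0.323379, 2.56246, 0.1236)–(1.90661, 1.90661, 0.1236)  len=1.7137
  (v5,v8,v9) [+-+] → (0.323379, 2.56246, 0.1236)–(0, 2.6964, 0.1236)  len=0.3500
  (v5,v9,v6) [++-] → (0.909527, 1.36685, 0.1236)–(1.23291, 1.23291, 0.1236)  len=0.3500
  (v6,v9,v10) [-+-] → (0.909527, 1.36685, 0.1236)–(0, 1.7436, 0.1236)  len=0.9845
  (v8,v12,v9) [--+] → (-1.58324, 2.04056, 0.1236)–(0, 2.6964, 0.1236)  len=1.7137
  (v9,v12,v13) [+-+] → (-1.58324, 2.04056, 0.1236)–(-1.90661, 1.90661, 0.1236)  len=0.3500
  (v9,v13,v10) [++-] → (-0.323379, 1.60966, 0.1236)–(0, 1.7436, 0.1236)  len=0.3500
  (v10,v13,v14) [-+-] → (-0.323379, 1.60966, 0.1236)–(-1.23291, 1.23291, 0.1236)  len=0.9845
  (v12,v16,v13) [--+] → (-2.56246, 0.323379, 0.1236)–(-1.90661, 1.90661, 0.1236)  len=1.7137
  (v13,v16,v17) [+-+] → (-2.56246, 0.323379, 0.1236)–(-2.6964, 0, 0.1236)  len=0.3500
  (v13,v17,v14) [++-] → (-1.36685, 0.909527, 0.1236)–(-1.23291, 1.23291, 0.1236)  len=0.3500
  (v14,v17,v18) [-+-] → (-1.36685, 0.909527, 0.1236)–(-1.7436, 0, 0.1236)  len=0.9845
  (v16,v20,v17) [--+] → (-2.04056, -1.58324, 0.1236)–(-2.6964, 0, 0.1236)  len=1.7137
  (v17,v20,v21) [+-+] → (-2.04056, -1.58324, 0.1236)–(-1.90661, -1.90661, 0.1236)  len=0.3500
  (v17,v21,v18) [++-] → (-1.60966, -0.323379, 0.1236)–(-1.7436, 0, 0.1236)  len=0.3500
  (v18,v21,v22) [-+-] → (-1.60966, -0.323379, 0.1236)–(-1.23291, -1.23291, 0.1236)  len=0.9845
  (v20,v24,v21) [--+] → (-0.323379, -2.56246, 0.1236)–(-1.90661, -1.90661, 0.1236)  len=1.7137
  (v21,v24,v25) [+-+] → (-0.323379, -2.56246, 0.1236)–(0, -2.6964, 0.1236)  len=0.3500
  (v21,v25,v22) [++-] → (-0.909527, -1.36685, 0.1236)–(-1.23291, -1.23291, 0.1236)  len=0.3500
  (v22,v25,v26) [-+-] → (-0.909527, -1.36685, 0.1236)–(0, -1.7436, 0.1236)  len=0.9845
  (v24,v28,v25) [--+] → (1.58324, -2.04056, 0.1236)–(0, -2.6964, 0.1236)  len=1.7137
  (v25,v28,v29) [+-+] → (1.58324, -2.04056, 0.1236)–(1.90661, -1.90661, 0.1236)  len=0.3500
  (v25,v29,v26) [++-] → (0.323379, -1.60966, 0.1236)–(0, -1.7436, 0.1236)  len=0.3500
  (v26,v29,v30) [-+-] → (0.323379, -1.60966, 0.1236)–(1.23291, -1.23291, 0.1236)  len=0.9845
  (v28,v0,v29) [--+] → (2.56246, -0.323379, 0.1236)–(1.90661, -1.90661, 0.1236)  len=1.7137
  (v29,v0,v1) [+-+] → (2.56246, -0.323379, 0.1236)–(2.6964, 0, 0.1236)  len=0.3500
  (v29,v1,v30) [++-] → (1.36685, -0.909527, 0.1236)–(1.23291, -1.23291, 0.1236)  len=0.3500
  (v30,v1,v2) [-+-] → (1.36685, -0.909527, 0.1236)–(1.7436, 0, 0.1236)  len=0.9845

Chained into 2 loop(s):
  loop 1: 16 segments, perimeter = 16.5098
  loop 2: 16 segments, perimeter = 10.6759
Total perimeter = 27.186

loops=2 perimeter=27.186


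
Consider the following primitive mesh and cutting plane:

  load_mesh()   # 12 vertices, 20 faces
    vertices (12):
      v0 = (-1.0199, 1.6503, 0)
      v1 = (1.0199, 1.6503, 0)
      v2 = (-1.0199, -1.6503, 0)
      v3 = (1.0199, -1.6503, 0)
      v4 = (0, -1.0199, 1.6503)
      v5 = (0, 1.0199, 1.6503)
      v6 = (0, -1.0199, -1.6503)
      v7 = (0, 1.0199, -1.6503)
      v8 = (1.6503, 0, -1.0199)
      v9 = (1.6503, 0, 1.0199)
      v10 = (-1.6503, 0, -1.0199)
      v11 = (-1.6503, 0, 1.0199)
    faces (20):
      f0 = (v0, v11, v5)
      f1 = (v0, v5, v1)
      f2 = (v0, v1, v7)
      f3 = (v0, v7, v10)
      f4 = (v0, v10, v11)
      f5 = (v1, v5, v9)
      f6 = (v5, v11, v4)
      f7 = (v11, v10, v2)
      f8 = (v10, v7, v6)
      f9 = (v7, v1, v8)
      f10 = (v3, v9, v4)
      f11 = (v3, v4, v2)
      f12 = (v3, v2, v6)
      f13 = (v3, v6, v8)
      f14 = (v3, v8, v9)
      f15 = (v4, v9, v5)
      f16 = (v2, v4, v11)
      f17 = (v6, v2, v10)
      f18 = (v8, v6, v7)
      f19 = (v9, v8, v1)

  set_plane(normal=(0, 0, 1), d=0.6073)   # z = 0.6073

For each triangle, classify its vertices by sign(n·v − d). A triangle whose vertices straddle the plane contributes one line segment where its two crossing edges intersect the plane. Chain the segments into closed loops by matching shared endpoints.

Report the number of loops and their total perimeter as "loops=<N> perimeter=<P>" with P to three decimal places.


Straddling triangles (10 of 20):
  (v0,v11,v5) [-++] → (-1.39527, 0.667628, 0.6073)–(-0.644583, 1.41832, 0.6073)  len=1.0616
  (v0,v5,v1) [-+-] → (-0.644583, 1.41832, 0.6073)–(0.644583, 1.41832, 0.6073)  len=1.2892
  (v0,v10,v11) [--+] → (-1.6503, 0, 0.6073)–(-1.39527, 0.667628, 0.6073)  len=0.7147
  (v1,v5,v9) [-++] → (0.644583, 1.41832, 0.6073)–(1.39527, 0.667628, 0.6073)  len=1.0616
  (v11,v10,v2) [+--] → (-1.6503, 0, 0.6073)–(-1.39527, -0.667628, 0.6073)  len=0.7147
  (v3,v9,v4) [-++] → (1.39527, -0.667628, 0.6073)–(0.644583, -1.41832, 0.6073)  len=1.0616
  (v3,v4,v2) [-+-] → (0.644583, -1.41832, 0.6073)–(-0.644583, -1.41832, 0.6073)  len=1.2892
  (v3,v8,v9) [--+] → (1.6503, 0, 0.6073)–(1.39527, -0.667628, 0.6073)  len=0.7147
  (v2,v4,v11) [-++] → (-0.644583, -1.41832, 0.6073)–(-1.39527, -0.667628, 0.6073)  len=1.0616
  (v9,v8,v1) [+--] → (1.6503, 0, 0.6073)–(1.39527, 0.667628, 0.6073)  len=0.7147

Chained into 1 loop(s):
  loop 1: 10 segments, perimeter = 9.6836
Total perimeter = 9.684

loops=1 perimeter=9.684


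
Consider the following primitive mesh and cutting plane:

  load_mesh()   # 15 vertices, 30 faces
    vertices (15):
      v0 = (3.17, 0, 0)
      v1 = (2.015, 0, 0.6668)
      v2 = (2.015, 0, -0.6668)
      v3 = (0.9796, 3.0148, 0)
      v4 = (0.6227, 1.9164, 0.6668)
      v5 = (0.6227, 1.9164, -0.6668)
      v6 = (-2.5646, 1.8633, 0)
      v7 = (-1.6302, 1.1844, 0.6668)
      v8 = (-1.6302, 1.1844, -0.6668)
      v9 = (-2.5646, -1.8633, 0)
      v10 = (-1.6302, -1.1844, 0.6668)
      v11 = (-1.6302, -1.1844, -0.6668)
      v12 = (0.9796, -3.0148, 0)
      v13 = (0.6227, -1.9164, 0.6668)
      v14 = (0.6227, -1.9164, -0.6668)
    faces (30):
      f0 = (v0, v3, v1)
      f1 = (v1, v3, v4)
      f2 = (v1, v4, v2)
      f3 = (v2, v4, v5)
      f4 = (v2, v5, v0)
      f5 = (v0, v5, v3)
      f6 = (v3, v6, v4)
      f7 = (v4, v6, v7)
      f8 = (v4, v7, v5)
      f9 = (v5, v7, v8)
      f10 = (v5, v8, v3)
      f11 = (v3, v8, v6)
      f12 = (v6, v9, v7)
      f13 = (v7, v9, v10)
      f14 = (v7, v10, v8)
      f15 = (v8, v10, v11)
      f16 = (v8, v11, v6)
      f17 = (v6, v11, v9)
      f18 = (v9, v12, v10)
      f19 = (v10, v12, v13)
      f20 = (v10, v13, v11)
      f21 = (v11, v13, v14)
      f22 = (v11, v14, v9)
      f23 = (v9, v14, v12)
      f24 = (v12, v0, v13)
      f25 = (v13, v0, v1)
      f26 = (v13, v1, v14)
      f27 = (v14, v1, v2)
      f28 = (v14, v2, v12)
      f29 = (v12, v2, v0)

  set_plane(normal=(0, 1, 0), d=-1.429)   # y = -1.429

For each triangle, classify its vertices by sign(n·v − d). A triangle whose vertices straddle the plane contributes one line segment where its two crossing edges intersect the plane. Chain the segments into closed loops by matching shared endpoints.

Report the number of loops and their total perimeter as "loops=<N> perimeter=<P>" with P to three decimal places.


loops=2 perimeter=9.034

Straddling triangles (14 of 30):
  (v6,v9,v7) [+-+] → (-2.5646, -1.429, 0)–(-2.43145, -1.429, 0.0950196)  len=0.1636
  (v7,v9,v10) [+-+] → (-2.43145, -1.429, 0.0950196)–(-1.96685, -1.429, 0.426559)  len=0.5708
  (v6,v11,v9) [++-] → (-1.96685, -1.429, -0.426559)–(-2.5646, -1.429, 0)  len=0.7343
  (v9,v12,v10) [--+] → (-1.28145, -1.429, 0.577694)–(-1.96685, -1.429, 0.426559)  len=0.7019
  (v10,v12,v13) [+--] → (-1.28145, -1.429, 0.577694)–(-0.877387, -1.429, 0.6668)  len=0.4138
  (v10,v13,v11) [+-+] → (-0.877387, -1.429, 0.6668)–(-0.877387, -1.429, -0.221174)  len=0.8880
  (v11,v13,v14) [+--] → (-0.877387, -1.429, -0.221174)–(-0.877387, -1.429, -0.6668)  len=0.4456
  (v11,v14,v9) [+--] → (-0.877387, -1.429, -0.6668)–(-1.96685, -1.429, -0.426559)  len=1.1156
  (v12,v0,v13) [-+-] → (2.13176, -1.429, 0)–(1.27056, -1.429, 0.497212)  len=0.9944
  (v13,v0,v1) [-++] → (1.27056, -1.429, 0.497212)–(0.976805, -1.429, 0.6668)  len=0.3392
  (v13,v1,v14) [-+-] → (0.976805, -1.429, 0.6668)–(0.976805, -1.429, -0.327624)  len=0.9944
  (v14,v1,v2) [-++] → (0.976805, -1.429, -0.327624)–(0.976805, -1.429, -0.6668)  len=0.3392
  (v14,v2,v12) [-+-] → (0.976805, -1.429, -0.6668)–(1.52423, -1.429, -0.35074)  len=0.6321
  (v12,v2,v0) [-++] → (1.52423, -1.429, -0.35074)–(2.13176, -1.429, 0)  len=0.7015

Chained into 2 loop(s):
  loop 1: 8 segments, perimeter = 5.0336
  loop 2: 6 segments, perimeter = 4.0008
Total perimeter = 9.034


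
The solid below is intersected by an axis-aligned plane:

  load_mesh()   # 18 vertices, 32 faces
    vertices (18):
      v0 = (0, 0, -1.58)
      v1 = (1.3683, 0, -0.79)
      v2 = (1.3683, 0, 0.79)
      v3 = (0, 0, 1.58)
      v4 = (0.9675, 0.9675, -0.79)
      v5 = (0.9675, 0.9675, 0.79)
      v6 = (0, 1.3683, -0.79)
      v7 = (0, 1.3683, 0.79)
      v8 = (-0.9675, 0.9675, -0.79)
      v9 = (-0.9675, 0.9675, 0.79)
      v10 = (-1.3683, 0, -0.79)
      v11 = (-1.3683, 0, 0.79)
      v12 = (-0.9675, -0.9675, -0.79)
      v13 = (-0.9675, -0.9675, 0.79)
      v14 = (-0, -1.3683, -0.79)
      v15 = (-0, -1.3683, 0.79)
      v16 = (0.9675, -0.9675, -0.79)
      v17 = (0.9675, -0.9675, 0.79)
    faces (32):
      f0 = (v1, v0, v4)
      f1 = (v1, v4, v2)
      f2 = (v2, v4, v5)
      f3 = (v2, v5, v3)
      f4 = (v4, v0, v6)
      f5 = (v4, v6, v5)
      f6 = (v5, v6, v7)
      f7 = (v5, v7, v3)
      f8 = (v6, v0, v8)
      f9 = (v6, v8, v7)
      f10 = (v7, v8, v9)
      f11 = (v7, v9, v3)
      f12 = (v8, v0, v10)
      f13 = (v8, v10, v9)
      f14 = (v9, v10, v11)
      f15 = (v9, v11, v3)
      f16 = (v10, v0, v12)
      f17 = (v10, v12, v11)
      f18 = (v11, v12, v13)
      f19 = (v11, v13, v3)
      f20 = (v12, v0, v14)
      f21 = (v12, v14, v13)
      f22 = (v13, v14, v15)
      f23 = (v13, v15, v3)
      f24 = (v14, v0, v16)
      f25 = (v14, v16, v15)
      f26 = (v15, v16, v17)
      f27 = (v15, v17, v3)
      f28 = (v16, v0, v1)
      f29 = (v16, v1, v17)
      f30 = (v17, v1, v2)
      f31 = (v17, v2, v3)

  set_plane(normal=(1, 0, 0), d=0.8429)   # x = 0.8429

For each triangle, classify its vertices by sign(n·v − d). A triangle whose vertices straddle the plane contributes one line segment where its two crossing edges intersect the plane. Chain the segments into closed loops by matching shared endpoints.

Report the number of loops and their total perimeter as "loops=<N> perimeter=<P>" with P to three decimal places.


Straddling triangles (12 of 32):
  (v1,v0,v4) [+-+] → (0.8429, 0, -1.09334)–(0.8429, 0.8429, -0.891741)  len=0.8667
  (v2,v5,v3) [++-] → (0.8429, 0.8429, 0.891741)–(0.8429, 0, 1.09334)  len=0.8667
  (v4,v0,v6) [+--] → (0.8429, 0.8429, -0.891741)–(0.8429, 1.01912, -0.79)  len=0.2035
  (v4,v6,v5) [+-+] → (0.8429, 1.01912, -0.79)–(0.8429, 1.01912, 0.586519)  len=1.3765
  (v5,v6,v7) [+--] → (0.8429, 1.01912, 0.586519)–(0.8429, 1.01912, 0.79)  len=0.2035
  (v5,v7,v3) [+--] → (0.8429, 1.01912, 0.79)–(0.8429, 0.8429, 0.891741)  len=0.2035
  (v14,v0,v16) [--+] → (0.8429, -0.8429, -0.891741)–(0.8429, -1.01912, -0.79)  len=0.2035
  (v14,v16,v15) [-+-] → (0.8429, -1.01912, -0.79)–(0.8429, -1.01912, -0.586519)  len=0.2035
  (v15,v16,v17) [-++] → (0.8429, -1.01912, -0.586519)–(0.8429, -1.01912, 0.79)  len=1.3765
  (v15,v17,v3) [-+-] → (0.8429, -1.01912, 0.79)–(0.8429, -0.8429, 0.891741)  len=0.2035
  (v16,v0,v1) [+-+] → (0.8429, -0.8429, -0.891741)–(0.8429, 0, -1.09334)  len=0.8667
  (v17,v2,v3) [++-] → (0.8429, 0, 1.09334)–(0.8429, -0.8429, 0.891741)  len=0.8667

Chained into 1 loop(s):
  loop 1: 12 segments, perimeter = 7.4406
Total perimeter = 7.441

loops=1 perimeter=7.441


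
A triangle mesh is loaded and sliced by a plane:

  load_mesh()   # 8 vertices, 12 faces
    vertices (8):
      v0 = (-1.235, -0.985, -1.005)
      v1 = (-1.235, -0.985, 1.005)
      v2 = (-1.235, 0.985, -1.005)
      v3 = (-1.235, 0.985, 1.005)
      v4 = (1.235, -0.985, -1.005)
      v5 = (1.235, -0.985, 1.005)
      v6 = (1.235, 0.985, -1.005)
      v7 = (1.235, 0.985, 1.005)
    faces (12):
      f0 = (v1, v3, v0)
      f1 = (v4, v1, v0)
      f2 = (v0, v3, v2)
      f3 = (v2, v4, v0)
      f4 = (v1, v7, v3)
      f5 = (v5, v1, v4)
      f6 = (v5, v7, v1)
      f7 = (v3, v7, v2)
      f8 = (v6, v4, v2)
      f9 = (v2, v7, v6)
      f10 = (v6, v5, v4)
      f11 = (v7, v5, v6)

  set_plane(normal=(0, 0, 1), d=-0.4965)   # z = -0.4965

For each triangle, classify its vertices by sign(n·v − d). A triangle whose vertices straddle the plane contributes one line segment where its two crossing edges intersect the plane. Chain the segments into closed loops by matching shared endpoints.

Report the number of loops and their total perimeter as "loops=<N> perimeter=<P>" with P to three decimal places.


loops=1 perimeter=8.880

Straddling triangles (8 of 12):
  (v1,v3,v0) [++-] → (-1.235, -0.486619, -0.4965)–(-1.235, -0.985, -0.4965)  len=0.4984
  (v4,v1,v0) [-+-] → (0.610127, -0.985, -0.4965)–(-1.235, -0.985, -0.4965)  len=1.8451
  (v0,v3,v2) [-+-] → (-1.235, -0.486619, -0.4965)–(-1.235, 0.985, -0.4965)  len=1.4716
  (v5,v1,v4) [++-] → (0.610127, -0.985, -0.4965)–(1.235, -0.985, -0.4965)  len=0.6249
  (v3,v7,v2) [++-] → (-0.610127, 0.985, -0.4965)–(-1.235, 0.985, -0.4965)  len=0.6249
  (v2,v7,v6) [-+-] → (-0.610127, 0.985, -0.4965)–(1.235, 0.985, -0.4965)  len=1.8451
  (v6,v5,v4) [-+-] → (1.235, 0.486619, -0.4965)–(1.235, -0.985, -0.4965)  len=1.4716
  (v7,v5,v6) [++-] → (1.235, 0.486619, -0.4965)–(1.235, 0.985, -0.4965)  len=0.4984

Chained into 1 loop(s):
  loop 1: 8 segments, perimeter = 8.8800
Total perimeter = 8.880


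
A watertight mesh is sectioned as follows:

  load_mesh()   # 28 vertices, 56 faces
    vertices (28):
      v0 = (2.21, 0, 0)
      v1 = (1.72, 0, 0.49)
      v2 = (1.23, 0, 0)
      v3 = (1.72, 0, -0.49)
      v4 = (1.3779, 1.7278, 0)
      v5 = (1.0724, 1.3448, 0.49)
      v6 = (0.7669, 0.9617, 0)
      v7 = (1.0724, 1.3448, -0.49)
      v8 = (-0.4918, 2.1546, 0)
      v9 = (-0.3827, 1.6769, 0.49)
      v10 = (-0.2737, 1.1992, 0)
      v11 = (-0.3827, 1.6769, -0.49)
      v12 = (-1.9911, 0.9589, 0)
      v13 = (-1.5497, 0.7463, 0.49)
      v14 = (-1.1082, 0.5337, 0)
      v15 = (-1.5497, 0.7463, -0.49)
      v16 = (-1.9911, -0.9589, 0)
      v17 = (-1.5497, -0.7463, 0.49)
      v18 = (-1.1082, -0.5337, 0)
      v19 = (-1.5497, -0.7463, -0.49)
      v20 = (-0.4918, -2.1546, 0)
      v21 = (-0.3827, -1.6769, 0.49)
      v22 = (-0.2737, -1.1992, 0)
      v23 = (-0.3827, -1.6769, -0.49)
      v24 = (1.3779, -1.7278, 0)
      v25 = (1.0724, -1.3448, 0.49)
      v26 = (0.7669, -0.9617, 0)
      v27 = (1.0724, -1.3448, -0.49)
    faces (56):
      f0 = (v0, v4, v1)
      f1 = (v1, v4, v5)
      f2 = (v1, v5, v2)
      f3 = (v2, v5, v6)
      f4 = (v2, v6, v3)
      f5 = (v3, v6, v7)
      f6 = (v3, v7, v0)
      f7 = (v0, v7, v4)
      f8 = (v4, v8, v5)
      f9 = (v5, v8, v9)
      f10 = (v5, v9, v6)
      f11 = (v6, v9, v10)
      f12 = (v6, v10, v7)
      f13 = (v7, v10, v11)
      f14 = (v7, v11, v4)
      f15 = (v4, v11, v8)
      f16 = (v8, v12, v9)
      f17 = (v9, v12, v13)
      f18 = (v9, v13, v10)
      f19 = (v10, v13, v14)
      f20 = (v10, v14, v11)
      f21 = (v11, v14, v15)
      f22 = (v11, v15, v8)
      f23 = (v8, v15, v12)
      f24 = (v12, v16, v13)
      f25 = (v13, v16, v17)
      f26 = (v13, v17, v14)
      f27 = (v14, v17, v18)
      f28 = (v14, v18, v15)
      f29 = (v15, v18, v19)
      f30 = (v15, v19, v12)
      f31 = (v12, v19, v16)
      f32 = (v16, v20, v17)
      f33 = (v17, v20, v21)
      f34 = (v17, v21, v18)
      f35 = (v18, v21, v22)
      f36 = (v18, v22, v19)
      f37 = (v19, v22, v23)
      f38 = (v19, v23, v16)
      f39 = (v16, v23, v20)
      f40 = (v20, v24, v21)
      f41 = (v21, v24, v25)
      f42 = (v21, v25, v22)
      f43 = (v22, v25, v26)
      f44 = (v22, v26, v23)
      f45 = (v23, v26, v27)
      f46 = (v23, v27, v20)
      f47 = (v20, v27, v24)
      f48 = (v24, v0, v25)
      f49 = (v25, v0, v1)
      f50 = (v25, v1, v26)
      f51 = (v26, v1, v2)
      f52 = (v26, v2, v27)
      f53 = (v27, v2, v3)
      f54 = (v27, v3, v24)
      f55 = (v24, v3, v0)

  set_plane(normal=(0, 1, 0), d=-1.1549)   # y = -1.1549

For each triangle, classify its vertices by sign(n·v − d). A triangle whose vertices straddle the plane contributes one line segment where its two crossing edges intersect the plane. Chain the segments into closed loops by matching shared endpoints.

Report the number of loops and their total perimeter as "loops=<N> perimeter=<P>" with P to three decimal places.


loops=2 perimeter=7.578

Straddling triangles (18 of 56):
  (v16,v20,v17) [+-+] → (-1.74533, -1.1549, 0)–(-1.24276, -1.1549, 0.347833)  len=0.6112
  (v17,v20,v21) [+--] → (-1.24276, -1.1549, 0.347833)–(-1.0373, -1.1549, 0.49)  len=0.2499
  (v17,v21,v18) [+-+] → (-1.0373, -1.1549, 0.49)–(-0.713973, -1.1549, 0.26626)  len=0.3932
  (v18,v21,v22) [+--] → (-0.713973, -1.1549, 0.26626)–(-0.32925, -1.1549, 0)  len=0.4679
  (v18,v22,v19) [+-+] → (-0.32925, -1.1549, 0)–(-0.398511, -1.1549, -0.0479289)  len=0.0842
  (v19,v22,v23) [+--] → (-0.398511, -1.1549, -0.0479289)–(-1.0373, -1.1549, -0.49)  len=0.7768
  (v19,v23,v16) [+-+] → (-1.0373, -1.1549, -0.49)–(-1.55204, -1.1549, -0.13376)  len=0.6260
  (v16,v23,v20) [+--] → (-1.55204, -1.1549, -0.13376)–(-1.74533, -1.1549, 0)  len=0.2351
  (v22,v25,v26) [--+] → (0.920966, -1.1549, 0.24711)–(-0.0796007, -1.1549, 0)  len=1.0306
  (v22,v26,v23) [-+-] → (-0.0796007, -1.1549, 0)–(0.456354, -1.1549, -0.132366)  len=0.5521
  (v23,v26,v27) [-+-] → (0.456354, -1.1549, -0.132366)–(0.920966, -1.1549, -0.24711)  len=0.4786
  (v24,v0,v25) [-+-] → (1.65381, -1.1549, 0)–(1.23304, -1.1549, 0.420807)  len=0.5951
  (v25,v0,v1) [-++] → (1.23304, -1.1549, 0.420807)–(1.16385, -1.1549, 0.49)  len=0.0979
  (v25,v1,v26) [-++] → (1.16385, -1.1549, 0.49)–(0.920966, -1.1549, 0.24711)  len=0.3435
  (v26,v2,v27) [++-] → (1.09465, -1.1549, -0.420807)–(0.920966, -1.1549, -0.24711)  len=0.2456
  (v27,v2,v3) [-++] → (1.09465, -1.1549, -0.420807)–(1.16385, -1.1549, -0.49)  len=0.0979
  (v27,v3,v24) [-+-] → (1.16385, -1.1549, -0.49)–(1.49133, -1.1549, -0.162473)  len=0.4632
  (v24,v3,v0) [-++] → (1.49133, -1.1549, -0.162473)–(1.65381, -1.1549, 0)  len=0.2298

Chained into 2 loop(s):
  loop 1: 8 segments, perimeter = 3.4442
  loop 2: 10 segments, perimeter = 4.1341
Total perimeter = 7.578


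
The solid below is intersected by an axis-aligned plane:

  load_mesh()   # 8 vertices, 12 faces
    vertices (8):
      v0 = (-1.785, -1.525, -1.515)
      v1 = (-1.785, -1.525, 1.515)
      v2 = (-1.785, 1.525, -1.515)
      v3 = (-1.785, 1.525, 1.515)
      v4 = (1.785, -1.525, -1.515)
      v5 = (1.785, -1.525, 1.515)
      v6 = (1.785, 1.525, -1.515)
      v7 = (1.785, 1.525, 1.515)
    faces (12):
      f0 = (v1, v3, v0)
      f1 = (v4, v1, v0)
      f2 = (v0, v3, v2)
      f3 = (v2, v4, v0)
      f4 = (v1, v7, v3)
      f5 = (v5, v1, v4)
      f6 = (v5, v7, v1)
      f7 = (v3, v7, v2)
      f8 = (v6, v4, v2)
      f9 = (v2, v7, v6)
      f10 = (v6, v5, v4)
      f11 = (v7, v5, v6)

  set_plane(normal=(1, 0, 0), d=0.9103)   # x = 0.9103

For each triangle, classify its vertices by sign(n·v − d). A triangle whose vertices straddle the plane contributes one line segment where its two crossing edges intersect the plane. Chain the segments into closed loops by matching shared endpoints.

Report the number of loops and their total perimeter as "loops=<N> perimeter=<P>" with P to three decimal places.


loops=1 perimeter=12.160

Straddling triangles (8 of 12):
  (v4,v1,v0) [+--] → (0.9103, -1.525, -0.772608)–(0.9103, -1.525, -1.515)  len=0.7424
  (v2,v4,v0) [-+-] → (0.9103, -0.777707, -1.515)–(0.9103, -1.525, -1.515)  len=0.7473
  (v1,v7,v3) [-+-] → (0.9103, 0.777707, 1.515)–(0.9103, 1.525, 1.515)  len=0.7473
  (v5,v1,v4) [+-+] → (0.9103, -1.525, 1.515)–(0.9103, -1.525, -0.772608)  len=2.2876
  (v5,v7,v1) [++-] → (0.9103, 0.777707, 1.515)–(0.9103, -1.525, 1.515)  len=2.3027
  (v3,v7,v2) [-+-] → (0.9103, 1.525, 1.515)–(0.9103, 1.525, 0.772608)  len=0.7424
  (v6,v4,v2) [++-] → (0.9103, -0.777707, -1.515)–(0.9103, 1.525, -1.515)  len=2.3027
  (v2,v7,v6) [-++] → (0.9103, 1.525, 0.772608)–(0.9103, 1.525, -1.515)  len=2.2876

Chained into 1 loop(s):
  loop 1: 8 segments, perimeter = 12.1600
Total perimeter = 12.160


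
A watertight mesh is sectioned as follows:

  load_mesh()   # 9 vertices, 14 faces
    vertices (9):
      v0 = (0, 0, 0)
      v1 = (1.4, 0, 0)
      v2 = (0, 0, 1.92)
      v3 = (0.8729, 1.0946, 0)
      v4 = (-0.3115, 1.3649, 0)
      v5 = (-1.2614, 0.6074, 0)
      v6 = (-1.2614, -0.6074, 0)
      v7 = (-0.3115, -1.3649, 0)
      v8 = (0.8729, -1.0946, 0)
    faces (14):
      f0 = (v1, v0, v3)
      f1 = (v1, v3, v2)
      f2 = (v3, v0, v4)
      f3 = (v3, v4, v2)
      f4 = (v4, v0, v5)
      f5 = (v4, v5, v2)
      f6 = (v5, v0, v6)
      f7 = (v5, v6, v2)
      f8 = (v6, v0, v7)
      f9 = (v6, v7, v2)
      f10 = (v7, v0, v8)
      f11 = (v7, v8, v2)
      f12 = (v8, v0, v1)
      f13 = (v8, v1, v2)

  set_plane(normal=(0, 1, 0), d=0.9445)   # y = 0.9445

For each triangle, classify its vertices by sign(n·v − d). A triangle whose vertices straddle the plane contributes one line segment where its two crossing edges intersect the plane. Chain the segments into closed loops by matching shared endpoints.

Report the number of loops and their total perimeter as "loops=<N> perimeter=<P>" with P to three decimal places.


loops=1 perimeter=3.992

Straddling triangles (6 of 14):
  (v1,v0,v3) [--+] → (0.753201, 0.9445, 0)–(0.94518, 0.9445, 0)  len=0.1920
  (v1,v3,v2) [-+-] → (0.94518, 0.9445, 0)–(0.753201, 0.9445, 0.263285)  len=0.3258
  (v3,v0,v4) [+-+] → (0.753201, 0.9445, 0)–(-0.215556, 0.9445, 0)  len=0.9688
  (v3,v4,v2) [++-] → (-0.215556, 0.9445, 0.591375)–(0.753201, 0.9445, 0.263285)  len=1.0228
  (v4,v0,v5) [+--] → (-0.215556, 0.9445, 0)–(-0.838679, 0.9445, 0)  len=0.6231
  (v4,v5,v2) [+--] → (-0.838679, 0.9445, 0)–(-0.215556, 0.9445, 0.591375)  len=0.8591

Chained into 1 loop(s):
  loop 1: 6 segments, perimeter = 3.9916
Total perimeter = 3.992


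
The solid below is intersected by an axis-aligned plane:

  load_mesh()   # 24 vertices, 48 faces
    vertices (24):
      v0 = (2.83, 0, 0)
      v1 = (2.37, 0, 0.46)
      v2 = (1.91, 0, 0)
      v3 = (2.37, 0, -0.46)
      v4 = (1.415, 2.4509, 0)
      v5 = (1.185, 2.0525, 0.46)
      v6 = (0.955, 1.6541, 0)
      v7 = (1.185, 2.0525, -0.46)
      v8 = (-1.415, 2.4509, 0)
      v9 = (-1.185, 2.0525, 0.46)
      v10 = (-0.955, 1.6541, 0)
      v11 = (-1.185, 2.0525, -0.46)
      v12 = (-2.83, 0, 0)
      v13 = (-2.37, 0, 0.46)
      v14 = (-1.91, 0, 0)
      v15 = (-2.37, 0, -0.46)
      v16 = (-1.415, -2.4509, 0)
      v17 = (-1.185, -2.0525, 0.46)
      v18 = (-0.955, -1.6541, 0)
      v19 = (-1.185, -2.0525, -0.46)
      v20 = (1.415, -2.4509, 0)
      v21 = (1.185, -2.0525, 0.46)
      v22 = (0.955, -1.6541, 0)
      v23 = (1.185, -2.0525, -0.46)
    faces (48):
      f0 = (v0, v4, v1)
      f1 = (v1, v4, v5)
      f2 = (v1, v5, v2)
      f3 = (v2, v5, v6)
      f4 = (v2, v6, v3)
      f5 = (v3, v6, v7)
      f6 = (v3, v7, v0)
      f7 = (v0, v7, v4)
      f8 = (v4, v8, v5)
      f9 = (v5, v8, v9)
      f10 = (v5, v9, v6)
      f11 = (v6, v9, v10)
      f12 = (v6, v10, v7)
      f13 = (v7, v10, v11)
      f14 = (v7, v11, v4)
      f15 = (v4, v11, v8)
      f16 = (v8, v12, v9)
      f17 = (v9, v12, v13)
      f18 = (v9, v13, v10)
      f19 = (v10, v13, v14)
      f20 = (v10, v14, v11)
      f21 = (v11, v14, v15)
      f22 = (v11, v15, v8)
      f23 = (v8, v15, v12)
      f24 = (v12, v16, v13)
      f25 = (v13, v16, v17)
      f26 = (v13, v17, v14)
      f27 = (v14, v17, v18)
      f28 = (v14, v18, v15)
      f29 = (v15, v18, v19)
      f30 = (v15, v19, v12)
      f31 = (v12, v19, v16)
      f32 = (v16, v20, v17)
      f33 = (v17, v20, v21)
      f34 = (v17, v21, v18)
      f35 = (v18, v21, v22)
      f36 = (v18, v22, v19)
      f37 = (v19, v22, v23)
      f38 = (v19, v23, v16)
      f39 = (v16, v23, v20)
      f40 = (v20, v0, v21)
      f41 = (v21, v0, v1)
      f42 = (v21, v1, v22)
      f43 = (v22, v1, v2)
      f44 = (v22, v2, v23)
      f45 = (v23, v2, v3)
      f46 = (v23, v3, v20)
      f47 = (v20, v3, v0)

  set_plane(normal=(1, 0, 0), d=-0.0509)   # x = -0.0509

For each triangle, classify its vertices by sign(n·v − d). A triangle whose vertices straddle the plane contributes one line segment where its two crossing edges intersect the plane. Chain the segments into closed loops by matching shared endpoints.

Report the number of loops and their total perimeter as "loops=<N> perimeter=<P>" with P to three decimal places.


loops=2 perimeter=4.868

Straddling triangles (16 of 48):
  (v4,v8,v5) [+-+] → (-0.0509, 2.4509, 0)–(-0.0509, 2.24188, 0.241341)  len=0.3193
  (v5,v8,v9) [+--] → (-0.0509, 2.24188, 0.241341)–(-0.0509, 2.0525, 0.46)  len=0.2893
  (v5,v9,v6) [+-+] → (-0.0509, 2.0525, 0.46)–(-0.0509, 1.84137, 0.216221)  len=0.3225
  (v6,v9,v10) [+--] → (-0.0509, 1.84137, 0.216221)–(-0.0509, 1.6541, 0)  len=0.2860
  (v6,v10,v7) [+-+] → (-0.0509, 1.6541, 0)–(-0.0509, 1.82241, -0.194339)  len=0.2571
  (v7,v10,v11) [+--] → (-0.0509, 1.82241, -0.194339)–(-0.0509, 2.0525, -0.46)  len=0.3514
  (v7,v11,v4) [+-+] → (-0.0509, 2.0525, -0.46)–(-0.0509, 2.22628, -0.259352)  len=0.2654
  (v4,v11,v8) [+--] → (-0.0509, 2.22628, -0.259352)–(-0.0509, 2.4509, 0)  len=0.3431
  (v16,v20,v17) [-+-] → (-0.0509, -2.4509, 0)–(-0.0509, -2.22628, 0.259352)  len=0.3431
  (v17,v20,v21) [-++] → (-0.0509, -2.22628, 0.259352)–(-0.0509, -2.0525, 0.46)  len=0.2654
  (v17,v21,v18) [-+-] → (-0.0509, -2.0525, 0.46)–(-0.0509, -1.82241, 0.194339)  len=0.3514
  (v18,v21,v22) [-++] → (-0.0509, -1.82241, 0.194339)–(-0.0509, -1.6541, 0)  len=0.2571
  (v18,v22,v19) [-+-] → (-0.0509, -1.6541, 0)–(-0.0509, -1.84137, -0.216221)  len=0.2860
  (v19,v22,v23) [-++] → (-0.0509, -1.84137, -0.216221)–(-0.0509, -2.0525, -0.46)  len=0.3225
  (v19,v23,v16) [-+-] → (-0.0509, -2.0525, -0.46)–(-0.0509, -2.24188, -0.241341)  len=0.2893
  (v16,v23,v20) [-++] → (-0.0509, -2.24188, -0.241341)–(-0.0509, -2.4509, 0)  len=0.3193

Chained into 2 loop(s):
  loop 1: 8 segments, perimeter = 2.4342
  loop 2: 8 segments, perimeter = 2.4342
Total perimeter = 4.868


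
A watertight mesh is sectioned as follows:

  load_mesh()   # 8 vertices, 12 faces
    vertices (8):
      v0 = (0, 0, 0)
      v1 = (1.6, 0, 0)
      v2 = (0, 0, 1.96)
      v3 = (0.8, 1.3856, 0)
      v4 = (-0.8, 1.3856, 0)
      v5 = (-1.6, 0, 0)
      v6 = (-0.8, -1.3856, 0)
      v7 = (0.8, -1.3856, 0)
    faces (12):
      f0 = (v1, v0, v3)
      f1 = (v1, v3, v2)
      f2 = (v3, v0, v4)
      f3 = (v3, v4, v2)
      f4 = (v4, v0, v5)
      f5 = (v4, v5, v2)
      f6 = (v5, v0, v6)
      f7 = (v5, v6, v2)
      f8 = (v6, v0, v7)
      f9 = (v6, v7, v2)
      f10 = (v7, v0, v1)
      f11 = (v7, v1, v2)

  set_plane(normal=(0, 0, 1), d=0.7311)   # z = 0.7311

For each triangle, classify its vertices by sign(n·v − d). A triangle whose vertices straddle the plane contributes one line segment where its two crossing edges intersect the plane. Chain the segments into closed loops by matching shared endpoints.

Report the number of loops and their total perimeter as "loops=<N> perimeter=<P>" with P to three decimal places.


Straddling triangles (6 of 12):
  (v1,v3,v2) [--+] → (0.501592, 0.868757, 0.7311)–(1.00318, 0, 0.7311)  len=1.0032
  (v3,v4,v2) [--+] → (-0.501592, 0.868757, 0.7311)–(0.501592, 0.868757, 0.7311)  len=1.0032
  (v4,v5,v2) [--+] → (-1.00318, 0, 0.7311)–(-0.501592, 0.868757, 0.7311)  len=1.0032
  (v5,v6,v2) [--+] → (-0.501592, -0.868757, 0.7311)–(-1.00318, 0, 0.7311)  len=1.0032
  (v6,v7,v2) [--+] → (0.501592, -0.868757, 0.7311)–(-0.501592, -0.868757, 0.7311)  len=1.0032
  (v7,v1,v2) [--+] → (1.00318, 0, 0.7311)–(0.501592, -0.868757, 0.7311)  len=1.0032

Chained into 1 loop(s):
  loop 1: 6 segments, perimeter = 6.0190
Total perimeter = 6.019

loops=1 perimeter=6.019


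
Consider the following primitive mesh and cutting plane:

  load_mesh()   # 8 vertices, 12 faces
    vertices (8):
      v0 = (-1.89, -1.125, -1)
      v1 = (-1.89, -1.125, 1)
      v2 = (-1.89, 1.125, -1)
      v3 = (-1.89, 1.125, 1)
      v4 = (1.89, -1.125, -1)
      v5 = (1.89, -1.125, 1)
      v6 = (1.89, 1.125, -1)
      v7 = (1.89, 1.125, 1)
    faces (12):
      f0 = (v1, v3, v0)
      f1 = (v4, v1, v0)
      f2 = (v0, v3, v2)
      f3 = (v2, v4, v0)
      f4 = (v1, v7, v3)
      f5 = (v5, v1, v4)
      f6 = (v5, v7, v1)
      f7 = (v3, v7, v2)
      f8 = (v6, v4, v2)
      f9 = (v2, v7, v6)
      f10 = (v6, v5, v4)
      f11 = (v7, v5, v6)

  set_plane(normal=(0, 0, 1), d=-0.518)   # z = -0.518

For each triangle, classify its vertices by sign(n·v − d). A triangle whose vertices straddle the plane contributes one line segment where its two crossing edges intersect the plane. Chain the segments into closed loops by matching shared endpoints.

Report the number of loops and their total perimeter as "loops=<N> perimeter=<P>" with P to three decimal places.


loops=1 perimeter=12.060

Straddling triangles (8 of 12):
  (v1,v3,v0) [++-] → (-1.89, -0.58275, -0.518)–(-1.89, -1.125, -0.518)  len=0.5422
  (v4,v1,v0) [-+-] → (0.97902, -1.125, -0.518)–(-1.89, -1.125, -0.518)  len=2.8690
  (v0,v3,v2) [-+-] → (-1.89, -0.58275, -0.518)–(-1.89, 1.125, -0.518)  len=1.7077
  (v5,v1,v4) [++-] → (0.97902, -1.125, -0.518)–(1.89, -1.125, -0.518)  len=0.9110
  (v3,v7,v2) [++-] → (-0.97902, 1.125, -0.518)–(-1.89, 1.125, -0.518)  len=0.9110
  (v2,v7,v6) [-+-] → (-0.97902, 1.125, -0.518)–(1.89, 1.125, -0.518)  len=2.8690
  (v6,v5,v4) [-+-] → (1.89, 0.58275, -0.518)–(1.89, -1.125, -0.518)  len=1.7077
  (v7,v5,v6) [++-] → (1.89, 0.58275, -0.518)–(1.89, 1.125, -0.518)  len=0.5422

Chained into 1 loop(s):
  loop 1: 8 segments, perimeter = 12.0600
Total perimeter = 12.060


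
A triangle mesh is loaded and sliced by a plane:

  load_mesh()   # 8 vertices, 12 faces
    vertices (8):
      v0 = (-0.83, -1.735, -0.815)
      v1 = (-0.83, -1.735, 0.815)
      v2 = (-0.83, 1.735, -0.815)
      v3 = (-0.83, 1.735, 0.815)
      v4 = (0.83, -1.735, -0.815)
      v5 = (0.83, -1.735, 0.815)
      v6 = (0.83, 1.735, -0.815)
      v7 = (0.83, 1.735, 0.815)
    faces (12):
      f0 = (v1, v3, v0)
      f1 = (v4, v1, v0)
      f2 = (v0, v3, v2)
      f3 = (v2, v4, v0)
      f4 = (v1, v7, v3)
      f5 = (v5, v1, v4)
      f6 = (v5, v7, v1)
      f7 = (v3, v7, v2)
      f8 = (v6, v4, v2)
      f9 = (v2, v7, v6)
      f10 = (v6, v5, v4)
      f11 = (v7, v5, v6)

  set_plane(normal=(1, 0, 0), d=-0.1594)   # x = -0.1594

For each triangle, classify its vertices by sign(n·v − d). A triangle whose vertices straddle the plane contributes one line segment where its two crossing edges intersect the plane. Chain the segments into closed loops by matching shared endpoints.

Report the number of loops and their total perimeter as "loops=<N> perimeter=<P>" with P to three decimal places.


Straddling triangles (8 of 12):
  (v4,v1,v0) [+--] → (-0.1594, -1.735, 0.156519)–(-0.1594, -1.735, -0.815)  len=0.9715
  (v2,v4,v0) [-+-] → (-0.1594, 0.333204, -0.815)–(-0.1594, -1.735, -0.815)  len=2.0682
  (v1,v7,v3) [-+-] → (-0.1594, -0.333204, 0.815)–(-0.1594, 1.735, 0.815)  len=2.0682
  (v5,v1,v4) [+-+] → (-0.1594, -1.735, 0.815)–(-0.1594, -1.735, 0.156519)  len=0.6585
  (v5,v7,v1) [++-] → (-0.1594, -0.333204, 0.815)–(-0.1594, -1.735, 0.815)  len=1.4018
  (v3,v7,v2) [-+-] → (-0.1594, 1.735, 0.815)–(-0.1594, 1.735, -0.156519)  len=0.9715
  (v6,v4,v2) [++-] → (-0.1594, 0.333204, -0.815)–(-0.1594, 1.735, -0.815)  len=1.4018
  (v2,v7,v6) [-++] → (-0.1594, 1.735, -0.156519)–(-0.1594, 1.735, -0.815)  len=0.6585

Chained into 1 loop(s):
  loop 1: 8 segments, perimeter = 10.2000
Total perimeter = 10.200

loops=1 perimeter=10.200


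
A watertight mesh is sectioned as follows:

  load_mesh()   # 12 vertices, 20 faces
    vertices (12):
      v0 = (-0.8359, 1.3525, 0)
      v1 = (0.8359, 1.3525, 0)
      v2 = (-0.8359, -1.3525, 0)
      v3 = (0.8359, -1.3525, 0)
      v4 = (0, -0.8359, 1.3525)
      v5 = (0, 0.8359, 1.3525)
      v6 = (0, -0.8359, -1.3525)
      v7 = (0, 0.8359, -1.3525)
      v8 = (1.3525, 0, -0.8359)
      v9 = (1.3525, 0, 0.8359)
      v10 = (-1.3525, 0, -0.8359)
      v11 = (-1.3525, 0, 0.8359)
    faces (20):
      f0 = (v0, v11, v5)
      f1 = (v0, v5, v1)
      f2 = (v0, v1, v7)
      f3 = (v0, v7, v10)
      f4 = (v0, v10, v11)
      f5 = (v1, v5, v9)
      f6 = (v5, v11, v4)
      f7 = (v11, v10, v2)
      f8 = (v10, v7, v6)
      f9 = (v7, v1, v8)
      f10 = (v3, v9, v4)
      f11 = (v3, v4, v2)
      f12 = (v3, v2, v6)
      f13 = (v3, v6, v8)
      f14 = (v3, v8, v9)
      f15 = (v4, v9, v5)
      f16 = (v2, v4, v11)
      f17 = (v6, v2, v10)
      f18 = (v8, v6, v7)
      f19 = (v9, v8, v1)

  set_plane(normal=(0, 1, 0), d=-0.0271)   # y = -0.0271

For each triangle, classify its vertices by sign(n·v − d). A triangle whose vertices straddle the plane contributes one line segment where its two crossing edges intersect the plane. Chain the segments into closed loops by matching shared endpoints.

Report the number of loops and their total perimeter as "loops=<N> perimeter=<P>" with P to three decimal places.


Straddling triangles (10 of 20):
  (v5,v11,v4) [++-] → (-1.30865, -0.0271, 0.852648)–(0, -0.0271, 1.3525)  len=1.4009
  (v11,v10,v2) [++-] → (-1.34215, -0.0271, -0.819151)–(-1.34215, -0.0271, 0.819151)  len=1.6383
  (v10,v7,v6) [++-] → (0, -0.0271, -1.3525)–(-1.30865, -0.0271, -0.852648)  len=1.4009
  (v3,v9,v4) [-+-] → (1.34215, -0.0271, 0.819151)–(1.30865, -0.0271, 0.852648)  len=0.0474
  (v3,v6,v8) [--+] → (1.30865, -0.0271, -0.852648)–(1.34215, -0.0271, -0.819151)  len=0.0474
  (v3,v8,v9) [-++] → (1.34215, -0.0271, -0.819151)–(1.34215, -0.0271, 0.819151)  len=1.6383
  (v4,v9,v5) [-++] → (1.30865, -0.0271, 0.852648)–(0, -0.0271, 1.3525)  len=1.4009
  (v2,v4,v11) [--+] → (-1.30865, -0.0271, 0.852648)–(-1.34215, -0.0271, 0.819151)  len=0.0474
  (v6,v2,v10) [--+] → (-1.34215, -0.0271, -0.819151)–(-1.30865, -0.0271, -0.852648)  len=0.0474
  (v8,v6,v7) [+-+] → (1.30865, -0.0271, -0.852648)–(0, -0.0271, -1.3525)  len=1.4009

Chained into 1 loop(s):
  loop 1: 10 segments, perimeter = 9.0696
Total perimeter = 9.070

loops=1 perimeter=9.070
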